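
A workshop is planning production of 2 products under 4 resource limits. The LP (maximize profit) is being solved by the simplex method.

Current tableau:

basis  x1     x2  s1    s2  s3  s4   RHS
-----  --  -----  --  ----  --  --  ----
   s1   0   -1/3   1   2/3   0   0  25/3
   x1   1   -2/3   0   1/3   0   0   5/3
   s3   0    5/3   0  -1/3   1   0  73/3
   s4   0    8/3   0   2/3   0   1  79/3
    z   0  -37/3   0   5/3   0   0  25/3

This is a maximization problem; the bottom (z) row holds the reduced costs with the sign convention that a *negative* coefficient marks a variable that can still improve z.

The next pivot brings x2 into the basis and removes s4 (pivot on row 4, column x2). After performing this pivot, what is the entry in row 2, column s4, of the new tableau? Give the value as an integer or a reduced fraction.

Pivot element is row 4, column x2: 8/3.
Normalize row 4: new (row 4, s4) = 1/(8/3) = 3/8.
row 2 ← row 2 − (-2/3)·(new row 4): 0 − (-2/3)·(3/8) = 1/4.

1/4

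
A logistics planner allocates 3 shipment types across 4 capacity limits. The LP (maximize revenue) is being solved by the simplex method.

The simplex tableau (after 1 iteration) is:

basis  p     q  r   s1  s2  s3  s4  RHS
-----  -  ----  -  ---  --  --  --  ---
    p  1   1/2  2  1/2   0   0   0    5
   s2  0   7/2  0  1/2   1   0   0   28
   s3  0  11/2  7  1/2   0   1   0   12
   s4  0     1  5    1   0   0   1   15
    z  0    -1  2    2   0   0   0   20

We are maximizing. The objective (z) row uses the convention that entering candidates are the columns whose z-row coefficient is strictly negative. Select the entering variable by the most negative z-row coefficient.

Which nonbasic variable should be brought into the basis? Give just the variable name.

q

Objective-row coefficients: p: 0, q: -1, r: 2, s1: 2, s2: 0, s3: 0, s4: 0.
The most negative is -1 in column q, so q enters.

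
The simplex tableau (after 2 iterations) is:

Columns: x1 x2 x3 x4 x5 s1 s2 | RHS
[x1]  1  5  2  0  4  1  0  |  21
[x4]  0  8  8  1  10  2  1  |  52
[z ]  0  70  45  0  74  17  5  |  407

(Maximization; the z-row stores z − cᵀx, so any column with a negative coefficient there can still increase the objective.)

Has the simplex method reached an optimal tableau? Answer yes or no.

yes

No objective-row coefficient is strictly negative, so no entering variable exists; the tableau is optimal.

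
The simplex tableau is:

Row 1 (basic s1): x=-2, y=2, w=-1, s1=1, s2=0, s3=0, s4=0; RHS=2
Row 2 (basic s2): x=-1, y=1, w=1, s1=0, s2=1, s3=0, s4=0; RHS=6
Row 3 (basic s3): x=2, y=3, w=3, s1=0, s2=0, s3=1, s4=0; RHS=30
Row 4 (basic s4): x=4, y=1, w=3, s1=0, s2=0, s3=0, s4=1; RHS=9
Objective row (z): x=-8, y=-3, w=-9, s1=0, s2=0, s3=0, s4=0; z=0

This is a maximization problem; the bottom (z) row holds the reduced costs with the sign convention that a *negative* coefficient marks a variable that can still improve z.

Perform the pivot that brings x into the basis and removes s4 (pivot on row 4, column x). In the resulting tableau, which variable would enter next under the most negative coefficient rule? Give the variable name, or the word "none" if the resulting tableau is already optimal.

w

Pivot element 4. New z-row = old z-row − (-8)·(row 4/4).
Updated z-row coefficients: x: 0, y: -1, w: -3, s1: 0, s2: 0, s3: 0, s4: 2.
The most negative is -3 in column w, so w would enter next.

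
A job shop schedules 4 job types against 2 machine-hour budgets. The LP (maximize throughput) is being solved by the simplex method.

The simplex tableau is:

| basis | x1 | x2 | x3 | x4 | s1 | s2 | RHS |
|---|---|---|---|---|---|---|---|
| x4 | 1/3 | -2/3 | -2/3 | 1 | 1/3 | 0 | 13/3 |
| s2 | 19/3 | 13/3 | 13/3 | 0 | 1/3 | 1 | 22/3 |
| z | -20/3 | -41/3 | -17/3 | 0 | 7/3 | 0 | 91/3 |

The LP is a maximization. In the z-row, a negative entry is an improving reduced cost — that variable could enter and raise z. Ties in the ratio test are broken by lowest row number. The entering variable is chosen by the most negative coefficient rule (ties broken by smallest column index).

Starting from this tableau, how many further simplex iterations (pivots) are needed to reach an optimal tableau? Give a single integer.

pivot: x2 in, s2 out → z = 695/13
No improving column remains; optimal.

1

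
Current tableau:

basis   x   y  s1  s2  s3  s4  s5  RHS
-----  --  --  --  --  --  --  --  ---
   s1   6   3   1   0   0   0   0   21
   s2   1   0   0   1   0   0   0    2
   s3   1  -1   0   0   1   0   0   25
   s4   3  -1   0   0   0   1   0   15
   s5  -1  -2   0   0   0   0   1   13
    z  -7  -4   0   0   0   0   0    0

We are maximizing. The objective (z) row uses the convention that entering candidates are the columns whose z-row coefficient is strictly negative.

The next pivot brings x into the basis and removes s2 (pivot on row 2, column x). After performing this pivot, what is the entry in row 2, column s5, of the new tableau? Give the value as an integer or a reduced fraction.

0

Pivot element is row 2, column x: 1.
Normalize row 2: new (row 2, s5) = 0/1 = 0.
Row 2 is the pivot row, so the entry is 0.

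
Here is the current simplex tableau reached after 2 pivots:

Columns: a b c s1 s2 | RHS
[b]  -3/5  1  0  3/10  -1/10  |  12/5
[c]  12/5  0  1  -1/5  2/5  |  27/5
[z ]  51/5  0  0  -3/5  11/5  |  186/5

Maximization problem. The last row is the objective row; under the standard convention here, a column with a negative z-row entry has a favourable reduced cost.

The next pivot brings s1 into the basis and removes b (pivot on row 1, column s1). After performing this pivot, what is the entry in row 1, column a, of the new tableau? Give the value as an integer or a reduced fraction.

-2

Pivot element is row 1, column s1: 3/10.
Normalize row 1: new (row 1, a) = (-3/5)/(3/10) = -2.
Row 1 is the pivot row, so the entry is -2.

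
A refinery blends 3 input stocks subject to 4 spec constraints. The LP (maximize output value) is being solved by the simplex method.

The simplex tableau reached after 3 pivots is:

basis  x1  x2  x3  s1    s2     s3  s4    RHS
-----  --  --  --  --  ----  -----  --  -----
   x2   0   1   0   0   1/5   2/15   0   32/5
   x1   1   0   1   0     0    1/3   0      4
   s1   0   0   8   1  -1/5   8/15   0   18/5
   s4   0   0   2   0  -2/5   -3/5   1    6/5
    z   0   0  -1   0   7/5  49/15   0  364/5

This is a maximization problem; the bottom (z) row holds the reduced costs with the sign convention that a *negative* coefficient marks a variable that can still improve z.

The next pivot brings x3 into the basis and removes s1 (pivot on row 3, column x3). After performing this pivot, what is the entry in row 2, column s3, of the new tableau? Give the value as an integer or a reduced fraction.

Pivot element is row 3, column x3: 8.
Normalize row 3: new (row 3, s3) = (8/15)/8 = 1/15.
row 2 ← row 2 − 1·(new row 3): 1/3 − 1·(1/15) = 4/15.

4/15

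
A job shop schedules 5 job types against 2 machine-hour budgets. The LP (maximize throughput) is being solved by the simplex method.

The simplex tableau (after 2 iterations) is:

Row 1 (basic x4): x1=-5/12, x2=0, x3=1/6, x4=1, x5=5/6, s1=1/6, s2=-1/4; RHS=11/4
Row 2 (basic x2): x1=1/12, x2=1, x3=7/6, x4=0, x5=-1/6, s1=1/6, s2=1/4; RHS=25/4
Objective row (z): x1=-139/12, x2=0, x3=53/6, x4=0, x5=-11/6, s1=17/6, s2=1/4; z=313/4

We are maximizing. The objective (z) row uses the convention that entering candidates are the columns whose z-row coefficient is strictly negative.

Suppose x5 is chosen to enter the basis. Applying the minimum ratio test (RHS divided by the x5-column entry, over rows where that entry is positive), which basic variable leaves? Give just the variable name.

x4

Ratios: row 1 (x4): (11/4)/(5/6) = 33/10; row 2 (x2): entry -1/6 ≤ 0, skip.
Minimum ratio 33/10 is in the x4 row, so x4 leaves.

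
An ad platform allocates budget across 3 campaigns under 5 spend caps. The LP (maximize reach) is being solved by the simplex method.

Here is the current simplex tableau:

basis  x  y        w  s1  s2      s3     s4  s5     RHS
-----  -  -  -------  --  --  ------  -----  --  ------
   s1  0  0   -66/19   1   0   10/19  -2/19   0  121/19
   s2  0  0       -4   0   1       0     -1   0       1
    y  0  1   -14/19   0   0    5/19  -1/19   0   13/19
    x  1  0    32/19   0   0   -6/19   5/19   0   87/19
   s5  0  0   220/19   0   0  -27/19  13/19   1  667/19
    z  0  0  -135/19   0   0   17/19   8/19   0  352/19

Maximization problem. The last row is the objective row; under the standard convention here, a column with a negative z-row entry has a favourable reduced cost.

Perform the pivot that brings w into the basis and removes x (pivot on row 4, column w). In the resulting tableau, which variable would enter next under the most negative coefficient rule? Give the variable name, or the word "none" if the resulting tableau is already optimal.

s3

Pivot element 32/19. New z-row = old z-row − (-135/19)·(row 4/(32/19)).
Updated z-row coefficients: x: 135/32, y: 0, w: 0, s1: 0, s2: 0, s3: -7/16, s4: 49/32, s5: 0.
The most negative is -7/16 in column s3, so s3 would enter next.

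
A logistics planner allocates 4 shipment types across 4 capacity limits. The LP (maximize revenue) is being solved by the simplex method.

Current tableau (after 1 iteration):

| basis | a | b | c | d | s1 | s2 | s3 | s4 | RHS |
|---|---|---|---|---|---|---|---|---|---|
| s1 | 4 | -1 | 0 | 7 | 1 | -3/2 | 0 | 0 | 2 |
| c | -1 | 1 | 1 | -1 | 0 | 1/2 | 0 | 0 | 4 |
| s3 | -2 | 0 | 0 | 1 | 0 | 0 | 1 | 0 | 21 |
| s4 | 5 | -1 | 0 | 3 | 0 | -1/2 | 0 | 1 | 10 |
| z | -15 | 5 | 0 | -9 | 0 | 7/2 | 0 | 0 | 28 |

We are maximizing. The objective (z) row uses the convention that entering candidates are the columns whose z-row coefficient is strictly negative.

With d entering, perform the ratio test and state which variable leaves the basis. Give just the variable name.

Ratios: row 1 (s1): 2/7 = 2/7; row 2 (c): entry -1 ≤ 0, skip; row 3 (s3): 21/1 = 21; row 4 (s4): 10/3 = 10/3.
Minimum ratio 2/7 is in the s1 row, so s1 leaves.

s1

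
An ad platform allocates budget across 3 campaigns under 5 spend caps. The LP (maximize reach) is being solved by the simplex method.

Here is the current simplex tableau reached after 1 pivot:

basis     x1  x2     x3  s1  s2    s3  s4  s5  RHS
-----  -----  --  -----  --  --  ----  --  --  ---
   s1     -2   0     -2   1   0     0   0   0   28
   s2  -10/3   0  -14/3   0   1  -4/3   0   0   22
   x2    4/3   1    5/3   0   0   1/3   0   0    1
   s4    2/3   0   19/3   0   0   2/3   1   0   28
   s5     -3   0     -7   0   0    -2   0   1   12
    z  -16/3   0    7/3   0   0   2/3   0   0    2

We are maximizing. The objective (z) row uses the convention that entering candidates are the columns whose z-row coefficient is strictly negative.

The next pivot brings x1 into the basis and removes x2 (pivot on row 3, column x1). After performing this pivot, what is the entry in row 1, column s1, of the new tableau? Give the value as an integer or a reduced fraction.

1

Pivot element is row 3, column x1: 4/3.
Normalize row 3: new (row 3, s1) = 0/(4/3) = 0.
row 1 ← row 1 − (-2)·(new row 3): 1 − (-2)·0 = 1.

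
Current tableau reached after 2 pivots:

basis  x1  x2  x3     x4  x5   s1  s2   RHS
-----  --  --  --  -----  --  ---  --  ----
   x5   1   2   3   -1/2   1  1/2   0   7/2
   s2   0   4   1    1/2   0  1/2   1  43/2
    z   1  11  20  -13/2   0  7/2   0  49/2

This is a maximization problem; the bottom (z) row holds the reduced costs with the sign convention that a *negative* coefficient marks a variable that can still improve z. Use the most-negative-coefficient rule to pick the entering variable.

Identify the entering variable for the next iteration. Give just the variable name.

Objective-row coefficients: x1: 1, x2: 11, x3: 20, x4: -13/2, x5: 0, s1: 7/2, s2: 0.
The most negative is -13/2 in column x4, so x4 enters.

x4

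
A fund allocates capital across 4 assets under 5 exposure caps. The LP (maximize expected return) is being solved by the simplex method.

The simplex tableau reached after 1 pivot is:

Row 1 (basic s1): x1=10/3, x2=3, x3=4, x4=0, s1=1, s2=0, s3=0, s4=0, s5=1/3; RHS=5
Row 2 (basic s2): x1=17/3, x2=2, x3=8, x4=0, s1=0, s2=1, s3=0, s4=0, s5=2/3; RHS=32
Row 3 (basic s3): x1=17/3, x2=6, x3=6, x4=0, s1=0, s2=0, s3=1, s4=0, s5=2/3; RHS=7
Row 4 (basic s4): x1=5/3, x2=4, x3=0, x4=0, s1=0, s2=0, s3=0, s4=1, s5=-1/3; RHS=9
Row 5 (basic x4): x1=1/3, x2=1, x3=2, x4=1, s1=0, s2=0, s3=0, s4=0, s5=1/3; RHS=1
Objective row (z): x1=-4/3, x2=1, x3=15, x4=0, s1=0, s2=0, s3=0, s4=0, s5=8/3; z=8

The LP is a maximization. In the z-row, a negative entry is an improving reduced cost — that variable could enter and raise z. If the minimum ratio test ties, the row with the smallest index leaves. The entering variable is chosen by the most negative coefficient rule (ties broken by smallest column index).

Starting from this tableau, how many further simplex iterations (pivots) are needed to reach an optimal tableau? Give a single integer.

pivot: x1 in, s3 out → z = 164/17
No improving column remains; optimal.

1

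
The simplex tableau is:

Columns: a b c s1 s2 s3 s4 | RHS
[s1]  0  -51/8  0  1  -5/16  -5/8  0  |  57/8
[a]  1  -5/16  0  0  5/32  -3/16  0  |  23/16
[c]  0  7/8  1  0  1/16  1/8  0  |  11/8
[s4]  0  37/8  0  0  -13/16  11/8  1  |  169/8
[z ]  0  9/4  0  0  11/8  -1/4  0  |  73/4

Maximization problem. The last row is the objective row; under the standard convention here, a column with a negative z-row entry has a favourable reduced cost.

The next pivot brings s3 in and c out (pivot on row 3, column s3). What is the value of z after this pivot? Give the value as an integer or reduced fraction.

Minimum ratio for s3: (11/8)/(1/8) = 11.
z changes by −(z-row coeff of s3)·ratio = −(-1/4)·11 = 11/4.
New z = 73/4 + (11/4) = 21.

21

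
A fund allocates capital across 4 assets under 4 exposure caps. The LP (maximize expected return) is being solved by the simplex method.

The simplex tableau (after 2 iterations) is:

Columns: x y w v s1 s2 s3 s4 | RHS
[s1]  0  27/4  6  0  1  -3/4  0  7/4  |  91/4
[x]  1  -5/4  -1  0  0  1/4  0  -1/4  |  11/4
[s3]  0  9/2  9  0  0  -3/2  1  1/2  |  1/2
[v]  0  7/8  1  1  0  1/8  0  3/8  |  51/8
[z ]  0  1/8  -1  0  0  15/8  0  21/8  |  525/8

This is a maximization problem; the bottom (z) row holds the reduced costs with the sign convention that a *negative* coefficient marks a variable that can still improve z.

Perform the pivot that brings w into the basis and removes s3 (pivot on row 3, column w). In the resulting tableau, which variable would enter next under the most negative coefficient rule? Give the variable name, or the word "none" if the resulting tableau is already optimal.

none

Pivot element 9. New z-row = old z-row − (-1)·(row 3/9).
Updated z-row coefficients: x: 0, y: 5/8, w: 0, v: 0, s1: 0, s2: 41/24, s3: 1/9, s4: 193/72.
No coefficient is strictly negative; the tableau after this pivot is optimal.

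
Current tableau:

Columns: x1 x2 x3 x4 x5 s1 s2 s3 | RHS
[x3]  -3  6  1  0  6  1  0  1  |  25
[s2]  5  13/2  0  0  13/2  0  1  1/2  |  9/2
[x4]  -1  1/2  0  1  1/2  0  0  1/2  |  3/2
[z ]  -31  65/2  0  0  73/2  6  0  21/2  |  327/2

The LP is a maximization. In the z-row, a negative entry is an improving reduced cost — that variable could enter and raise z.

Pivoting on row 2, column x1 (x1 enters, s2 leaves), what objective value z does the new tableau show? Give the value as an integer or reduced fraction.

957/5

Minimum ratio for x1: (9/2)/5 = 9/10.
z changes by −(z-row coeff of x1)·ratio = −(-31)·(9/10) = 279/10.
New z = 327/2 + (279/10) = 957/5.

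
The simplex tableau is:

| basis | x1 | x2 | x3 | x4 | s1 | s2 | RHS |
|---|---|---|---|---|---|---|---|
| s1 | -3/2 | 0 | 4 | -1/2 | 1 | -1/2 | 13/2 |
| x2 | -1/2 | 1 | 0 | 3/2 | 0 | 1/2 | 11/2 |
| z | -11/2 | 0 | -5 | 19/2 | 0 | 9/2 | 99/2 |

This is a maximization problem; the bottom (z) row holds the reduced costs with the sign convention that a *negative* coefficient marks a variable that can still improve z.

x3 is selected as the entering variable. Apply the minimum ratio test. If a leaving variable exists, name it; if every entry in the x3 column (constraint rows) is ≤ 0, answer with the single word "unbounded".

Ratios: row 1 (s1): (13/2)/4 = 13/8; row 2 (x2): entry 0 ≤ 0, skip.
Minimum ratio is in the s1 row, so s1 leaves.

s1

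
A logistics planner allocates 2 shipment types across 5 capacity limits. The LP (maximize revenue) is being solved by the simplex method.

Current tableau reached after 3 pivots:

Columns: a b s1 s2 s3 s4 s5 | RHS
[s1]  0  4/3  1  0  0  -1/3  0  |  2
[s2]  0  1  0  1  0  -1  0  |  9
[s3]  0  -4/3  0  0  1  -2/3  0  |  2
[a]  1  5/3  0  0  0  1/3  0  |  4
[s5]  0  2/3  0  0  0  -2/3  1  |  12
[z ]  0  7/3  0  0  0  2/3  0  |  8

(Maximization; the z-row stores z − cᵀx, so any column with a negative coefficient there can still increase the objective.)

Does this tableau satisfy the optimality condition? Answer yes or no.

No objective-row coefficient is strictly negative, so no entering variable exists; the tableau is optimal.

yes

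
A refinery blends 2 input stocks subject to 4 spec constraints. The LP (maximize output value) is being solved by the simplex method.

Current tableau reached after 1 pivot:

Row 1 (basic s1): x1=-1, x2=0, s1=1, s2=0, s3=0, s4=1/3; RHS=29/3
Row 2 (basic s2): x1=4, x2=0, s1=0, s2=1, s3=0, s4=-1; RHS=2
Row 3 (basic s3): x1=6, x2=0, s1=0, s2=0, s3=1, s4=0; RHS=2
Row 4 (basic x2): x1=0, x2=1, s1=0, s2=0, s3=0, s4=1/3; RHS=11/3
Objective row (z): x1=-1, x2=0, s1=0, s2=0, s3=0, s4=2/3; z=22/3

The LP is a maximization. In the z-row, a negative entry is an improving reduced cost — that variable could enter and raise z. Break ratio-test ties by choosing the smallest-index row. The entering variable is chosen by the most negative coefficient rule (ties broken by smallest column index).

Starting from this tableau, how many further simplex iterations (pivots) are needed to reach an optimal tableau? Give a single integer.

1

pivot: x1 in, s3 out → z = 23/3
No improving column remains; optimal.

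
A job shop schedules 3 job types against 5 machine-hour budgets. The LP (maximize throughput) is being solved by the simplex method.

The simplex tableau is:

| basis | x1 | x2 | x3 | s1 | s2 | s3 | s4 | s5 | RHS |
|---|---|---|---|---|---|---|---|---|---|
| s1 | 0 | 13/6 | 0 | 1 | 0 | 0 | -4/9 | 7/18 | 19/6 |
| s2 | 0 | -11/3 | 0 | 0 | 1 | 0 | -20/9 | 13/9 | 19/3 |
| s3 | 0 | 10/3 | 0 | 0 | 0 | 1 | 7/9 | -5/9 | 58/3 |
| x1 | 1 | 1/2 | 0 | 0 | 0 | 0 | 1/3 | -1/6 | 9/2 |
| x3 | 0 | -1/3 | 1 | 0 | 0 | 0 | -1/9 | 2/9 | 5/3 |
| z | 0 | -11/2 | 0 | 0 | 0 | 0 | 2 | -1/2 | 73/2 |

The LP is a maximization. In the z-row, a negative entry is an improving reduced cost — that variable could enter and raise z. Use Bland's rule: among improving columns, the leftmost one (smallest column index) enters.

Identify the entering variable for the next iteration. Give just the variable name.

x2

Objective-row coefficients: x1: 0, x2: -11/2, x3: 0, s1: 0, s2: 0, s3: 0, s4: 2, s5: -1/2.
Improving columns: x2, s5. Bland's rule picks the smallest column index → x2.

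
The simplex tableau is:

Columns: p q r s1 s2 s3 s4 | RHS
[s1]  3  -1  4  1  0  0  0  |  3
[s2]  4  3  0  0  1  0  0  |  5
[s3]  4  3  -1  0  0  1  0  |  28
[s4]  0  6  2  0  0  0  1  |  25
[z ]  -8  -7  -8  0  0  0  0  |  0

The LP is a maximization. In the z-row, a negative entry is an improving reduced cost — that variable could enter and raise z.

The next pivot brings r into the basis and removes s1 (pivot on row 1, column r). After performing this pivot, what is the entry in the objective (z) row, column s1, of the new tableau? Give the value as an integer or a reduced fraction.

2

Pivot element is row 1, column r: 4.
Normalize row 1: new (row 1, s1) = 1/4 = 1/4.
z-row ← z-row − (-8)·(new row 1): 0 − (-8)·(1/4) = 2.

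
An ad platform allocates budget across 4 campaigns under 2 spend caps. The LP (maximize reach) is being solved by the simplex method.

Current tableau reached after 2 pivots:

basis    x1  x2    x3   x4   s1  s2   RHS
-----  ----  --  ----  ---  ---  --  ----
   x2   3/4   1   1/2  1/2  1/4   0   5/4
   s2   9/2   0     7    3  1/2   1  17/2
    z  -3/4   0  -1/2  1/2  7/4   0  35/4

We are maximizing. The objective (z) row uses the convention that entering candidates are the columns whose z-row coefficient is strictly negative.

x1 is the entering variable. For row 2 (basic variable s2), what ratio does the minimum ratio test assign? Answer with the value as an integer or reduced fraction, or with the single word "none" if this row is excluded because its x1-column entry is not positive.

Ratio = RHS / (x1 entry) = (17/2) / (9/2) = 17/9.

17/9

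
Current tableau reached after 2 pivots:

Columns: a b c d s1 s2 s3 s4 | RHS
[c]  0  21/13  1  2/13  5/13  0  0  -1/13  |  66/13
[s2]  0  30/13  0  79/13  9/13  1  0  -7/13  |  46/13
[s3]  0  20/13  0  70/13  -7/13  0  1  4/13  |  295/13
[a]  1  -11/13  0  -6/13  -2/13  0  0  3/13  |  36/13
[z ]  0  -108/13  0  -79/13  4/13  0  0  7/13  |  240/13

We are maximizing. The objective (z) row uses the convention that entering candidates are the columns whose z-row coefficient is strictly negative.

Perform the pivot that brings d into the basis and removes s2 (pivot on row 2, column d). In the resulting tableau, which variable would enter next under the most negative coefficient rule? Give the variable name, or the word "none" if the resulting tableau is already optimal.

b

Pivot element 79/13. New z-row = old z-row − (-79/13)·(row 2/(79/13)).
Updated z-row coefficients: a: 0, b: -6, c: 0, d: 0, s1: 1, s2: 1, s3: 0, s4: 0.
The most negative is -6 in column b, so b would enter next.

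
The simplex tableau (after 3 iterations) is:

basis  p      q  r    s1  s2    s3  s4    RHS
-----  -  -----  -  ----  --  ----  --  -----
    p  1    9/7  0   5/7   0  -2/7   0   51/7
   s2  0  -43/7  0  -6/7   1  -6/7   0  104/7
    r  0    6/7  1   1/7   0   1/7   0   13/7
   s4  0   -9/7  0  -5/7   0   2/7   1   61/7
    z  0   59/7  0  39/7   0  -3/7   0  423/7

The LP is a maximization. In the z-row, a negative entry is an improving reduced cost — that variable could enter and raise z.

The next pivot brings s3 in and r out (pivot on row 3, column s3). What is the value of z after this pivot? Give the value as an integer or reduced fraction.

66

Minimum ratio for s3: (13/7)/(1/7) = 13.
z changes by −(z-row coeff of s3)·ratio = −(-3/7)·13 = 39/7.
New z = 423/7 + (39/7) = 66.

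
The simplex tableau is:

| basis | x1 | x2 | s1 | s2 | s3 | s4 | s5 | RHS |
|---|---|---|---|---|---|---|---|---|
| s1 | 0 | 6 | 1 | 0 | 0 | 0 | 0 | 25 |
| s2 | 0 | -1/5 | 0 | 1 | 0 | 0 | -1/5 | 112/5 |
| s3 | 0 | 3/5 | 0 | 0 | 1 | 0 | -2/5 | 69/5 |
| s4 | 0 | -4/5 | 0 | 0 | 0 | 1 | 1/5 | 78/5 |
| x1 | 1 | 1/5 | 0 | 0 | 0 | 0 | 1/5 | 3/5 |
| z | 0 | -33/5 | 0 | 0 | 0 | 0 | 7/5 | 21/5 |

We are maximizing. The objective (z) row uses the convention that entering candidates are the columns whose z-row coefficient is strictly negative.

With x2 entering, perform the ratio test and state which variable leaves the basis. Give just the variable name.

x1

Ratios: row 1 (s1): 25/6 = 25/6; row 2 (s2): entry -1/5 ≤ 0, skip; row 3 (s3): (69/5)/(3/5) = 23; row 4 (s4): entry -4/5 ≤ 0, skip; row 5 (x1): (3/5)/(1/5) = 3.
Minimum ratio 3 is in the x1 row, so x1 leaves.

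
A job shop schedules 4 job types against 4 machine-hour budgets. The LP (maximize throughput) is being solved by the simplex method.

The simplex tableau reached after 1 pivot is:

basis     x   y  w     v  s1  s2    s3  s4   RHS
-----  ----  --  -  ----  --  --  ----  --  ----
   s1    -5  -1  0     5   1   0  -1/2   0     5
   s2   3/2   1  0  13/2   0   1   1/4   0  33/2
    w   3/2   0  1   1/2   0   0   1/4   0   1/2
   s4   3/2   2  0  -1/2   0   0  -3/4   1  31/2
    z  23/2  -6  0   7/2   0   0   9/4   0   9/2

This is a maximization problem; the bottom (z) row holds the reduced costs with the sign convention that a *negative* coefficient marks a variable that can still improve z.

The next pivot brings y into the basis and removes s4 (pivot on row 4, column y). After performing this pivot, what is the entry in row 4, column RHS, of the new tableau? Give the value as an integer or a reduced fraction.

31/4

Pivot element is row 4, column y: 2.
Normalize row 4: new (row 4, RHS) = (31/2)/2 = 31/4.
Row 4 is the pivot row, so the entry is 31/4.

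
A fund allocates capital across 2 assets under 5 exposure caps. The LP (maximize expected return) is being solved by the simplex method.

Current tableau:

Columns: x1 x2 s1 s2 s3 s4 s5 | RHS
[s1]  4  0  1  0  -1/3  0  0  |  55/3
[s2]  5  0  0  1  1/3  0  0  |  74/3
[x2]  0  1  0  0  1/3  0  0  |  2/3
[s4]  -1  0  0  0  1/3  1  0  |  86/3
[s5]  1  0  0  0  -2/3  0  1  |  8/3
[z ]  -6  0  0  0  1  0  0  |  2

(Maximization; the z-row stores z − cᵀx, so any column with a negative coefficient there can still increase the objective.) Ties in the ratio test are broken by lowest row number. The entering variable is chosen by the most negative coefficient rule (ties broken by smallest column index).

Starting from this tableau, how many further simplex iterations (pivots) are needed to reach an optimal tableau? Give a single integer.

2

pivot: x1 in, s5 out → z = 18
pivot: s3 in, x2 out → z = 24
No improving column remains; optimal.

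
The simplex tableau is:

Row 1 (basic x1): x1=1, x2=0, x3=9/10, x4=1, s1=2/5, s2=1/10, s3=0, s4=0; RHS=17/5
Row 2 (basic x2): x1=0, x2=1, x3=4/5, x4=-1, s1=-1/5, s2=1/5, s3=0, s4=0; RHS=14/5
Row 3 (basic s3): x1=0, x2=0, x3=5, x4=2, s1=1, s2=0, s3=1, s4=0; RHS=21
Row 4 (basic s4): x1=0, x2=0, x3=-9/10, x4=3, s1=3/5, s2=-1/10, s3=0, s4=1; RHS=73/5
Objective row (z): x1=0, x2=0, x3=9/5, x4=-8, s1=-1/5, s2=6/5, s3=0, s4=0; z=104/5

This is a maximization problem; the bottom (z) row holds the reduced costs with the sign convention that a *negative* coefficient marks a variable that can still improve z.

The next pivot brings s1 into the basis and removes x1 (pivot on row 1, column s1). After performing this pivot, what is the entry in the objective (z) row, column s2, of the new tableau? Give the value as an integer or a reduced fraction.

Pivot element is row 1, column s1: 2/5.
Normalize row 1: new (row 1, s2) = (1/10)/(2/5) = 1/4.
z-row ← z-row − (-1/5)·(new row 1): 6/5 − (-1/5)·(1/4) = 5/4.

5/4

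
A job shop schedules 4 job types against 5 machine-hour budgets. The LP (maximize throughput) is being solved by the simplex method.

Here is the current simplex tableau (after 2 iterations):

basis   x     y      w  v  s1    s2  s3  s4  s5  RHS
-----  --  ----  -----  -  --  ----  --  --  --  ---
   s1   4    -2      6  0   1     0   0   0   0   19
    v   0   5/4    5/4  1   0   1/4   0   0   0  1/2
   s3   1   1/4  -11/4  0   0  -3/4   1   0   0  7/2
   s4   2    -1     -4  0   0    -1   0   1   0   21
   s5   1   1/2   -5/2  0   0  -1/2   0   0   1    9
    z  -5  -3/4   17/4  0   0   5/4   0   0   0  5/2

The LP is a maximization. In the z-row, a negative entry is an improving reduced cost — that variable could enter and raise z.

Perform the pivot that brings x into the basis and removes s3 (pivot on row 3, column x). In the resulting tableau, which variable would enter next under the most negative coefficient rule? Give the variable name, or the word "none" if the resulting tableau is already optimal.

Pivot element 1. New z-row = old z-row − (-5)·(row 3/1).
Updated z-row coefficients: x: 0, y: 1/2, w: -19/2, v: 0, s1: 0, s2: -5/2, s3: 5, s4: 0, s5: 0.
The most negative is -19/2 in column w, so w would enter next.

w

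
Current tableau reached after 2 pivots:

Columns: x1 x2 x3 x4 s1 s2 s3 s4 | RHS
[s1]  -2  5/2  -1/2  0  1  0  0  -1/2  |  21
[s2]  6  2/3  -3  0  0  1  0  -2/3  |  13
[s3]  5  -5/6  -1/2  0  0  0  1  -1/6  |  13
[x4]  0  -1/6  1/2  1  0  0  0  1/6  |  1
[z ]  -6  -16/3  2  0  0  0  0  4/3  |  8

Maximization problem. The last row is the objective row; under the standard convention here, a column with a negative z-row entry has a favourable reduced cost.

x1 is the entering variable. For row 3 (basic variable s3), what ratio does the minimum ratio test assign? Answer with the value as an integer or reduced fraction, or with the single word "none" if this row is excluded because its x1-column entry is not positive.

Ratio = RHS / (x1 entry) = 13 / 5 = 13/5.

13/5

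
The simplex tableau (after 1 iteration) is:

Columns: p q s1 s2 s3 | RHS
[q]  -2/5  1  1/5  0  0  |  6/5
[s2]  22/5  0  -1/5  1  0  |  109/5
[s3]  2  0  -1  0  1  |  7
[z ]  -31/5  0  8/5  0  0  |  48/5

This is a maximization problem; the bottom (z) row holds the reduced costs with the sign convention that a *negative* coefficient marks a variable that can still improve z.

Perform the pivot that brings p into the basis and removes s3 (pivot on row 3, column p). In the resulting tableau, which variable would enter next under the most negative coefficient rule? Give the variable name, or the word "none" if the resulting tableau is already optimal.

Pivot element 2. New z-row = old z-row − (-31/5)·(row 3/2).
Updated z-row coefficients: p: 0, q: 0, s1: -3/2, s2: 0, s3: 31/10.
The most negative is -3/2 in column s1, so s1 would enter next.

s1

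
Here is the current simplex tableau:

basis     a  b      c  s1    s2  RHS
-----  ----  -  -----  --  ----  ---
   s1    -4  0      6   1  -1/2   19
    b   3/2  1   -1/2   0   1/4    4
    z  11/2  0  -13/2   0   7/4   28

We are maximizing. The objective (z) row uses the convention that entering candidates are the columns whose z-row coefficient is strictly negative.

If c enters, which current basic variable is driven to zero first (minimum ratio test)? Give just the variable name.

Ratios: row 1 (s1): 19/6 = 19/6; row 2 (b): entry -1/2 ≤ 0, skip.
Minimum ratio 19/6 is in the s1 row, so s1 leaves.

s1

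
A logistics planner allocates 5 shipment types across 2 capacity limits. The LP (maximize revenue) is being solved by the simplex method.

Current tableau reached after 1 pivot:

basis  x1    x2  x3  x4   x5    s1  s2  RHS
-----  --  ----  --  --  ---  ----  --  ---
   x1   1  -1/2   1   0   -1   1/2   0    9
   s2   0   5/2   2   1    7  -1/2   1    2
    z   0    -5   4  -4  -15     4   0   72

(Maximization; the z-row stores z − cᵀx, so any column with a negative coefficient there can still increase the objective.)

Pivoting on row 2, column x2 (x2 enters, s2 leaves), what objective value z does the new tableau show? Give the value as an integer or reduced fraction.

76

Minimum ratio for x2: 2/(5/2) = 4/5.
z changes by −(z-row coeff of x2)·ratio = −(-5)·(4/5) = 4.
New z = 72 + 4 = 76.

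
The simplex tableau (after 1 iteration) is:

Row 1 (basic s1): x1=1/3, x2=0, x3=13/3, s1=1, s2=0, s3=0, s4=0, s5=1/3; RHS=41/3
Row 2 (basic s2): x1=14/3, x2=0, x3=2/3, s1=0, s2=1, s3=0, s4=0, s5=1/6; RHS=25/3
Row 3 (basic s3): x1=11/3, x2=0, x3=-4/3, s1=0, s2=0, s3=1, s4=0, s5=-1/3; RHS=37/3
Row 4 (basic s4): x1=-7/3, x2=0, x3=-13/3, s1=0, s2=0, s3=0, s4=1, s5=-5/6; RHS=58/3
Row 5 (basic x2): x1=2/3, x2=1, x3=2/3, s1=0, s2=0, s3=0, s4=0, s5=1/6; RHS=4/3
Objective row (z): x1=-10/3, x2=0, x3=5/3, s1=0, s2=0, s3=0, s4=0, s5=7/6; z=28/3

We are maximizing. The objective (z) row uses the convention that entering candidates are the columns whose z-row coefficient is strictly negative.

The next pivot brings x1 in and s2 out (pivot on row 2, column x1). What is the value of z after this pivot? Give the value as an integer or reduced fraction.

107/7

Minimum ratio for x1: (25/3)/(14/3) = 25/14.
z changes by −(z-row coeff of x1)·ratio = −(-10/3)·(25/14) = 125/21.
New z = 28/3 + (125/21) = 107/7.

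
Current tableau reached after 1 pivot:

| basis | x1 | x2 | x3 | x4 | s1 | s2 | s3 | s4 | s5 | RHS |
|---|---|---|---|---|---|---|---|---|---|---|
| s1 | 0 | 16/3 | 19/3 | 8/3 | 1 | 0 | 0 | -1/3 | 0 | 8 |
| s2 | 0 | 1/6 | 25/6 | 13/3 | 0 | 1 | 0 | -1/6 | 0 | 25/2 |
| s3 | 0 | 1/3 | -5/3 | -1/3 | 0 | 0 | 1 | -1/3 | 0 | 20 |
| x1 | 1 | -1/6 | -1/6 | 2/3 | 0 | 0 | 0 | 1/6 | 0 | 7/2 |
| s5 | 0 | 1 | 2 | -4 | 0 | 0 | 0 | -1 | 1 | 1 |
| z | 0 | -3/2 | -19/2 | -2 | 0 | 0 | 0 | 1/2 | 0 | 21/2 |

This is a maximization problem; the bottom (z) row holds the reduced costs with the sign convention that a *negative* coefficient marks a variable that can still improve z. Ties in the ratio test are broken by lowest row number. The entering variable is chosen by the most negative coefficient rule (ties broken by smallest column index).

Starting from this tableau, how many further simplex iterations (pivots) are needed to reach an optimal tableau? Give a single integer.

pivot: x3 in, s5 out → z = 61/4
pivot: x4 in, s1 out → z = 503/23
pivot: s4 in, x4 out → z = 45/2
No improving column remains; optimal.

3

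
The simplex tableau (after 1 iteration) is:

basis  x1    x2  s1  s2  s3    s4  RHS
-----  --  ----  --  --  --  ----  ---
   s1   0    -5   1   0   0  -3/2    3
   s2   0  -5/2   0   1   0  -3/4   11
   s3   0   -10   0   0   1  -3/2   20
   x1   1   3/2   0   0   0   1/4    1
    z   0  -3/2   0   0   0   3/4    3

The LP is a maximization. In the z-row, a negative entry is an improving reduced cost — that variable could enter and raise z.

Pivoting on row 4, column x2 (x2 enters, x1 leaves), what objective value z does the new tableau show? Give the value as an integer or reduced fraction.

4

Minimum ratio for x2: 1/(3/2) = 2/3.
z changes by −(z-row coeff of x2)·ratio = −(-3/2)·(2/3) = 1.
New z = 3 + 1 = 4.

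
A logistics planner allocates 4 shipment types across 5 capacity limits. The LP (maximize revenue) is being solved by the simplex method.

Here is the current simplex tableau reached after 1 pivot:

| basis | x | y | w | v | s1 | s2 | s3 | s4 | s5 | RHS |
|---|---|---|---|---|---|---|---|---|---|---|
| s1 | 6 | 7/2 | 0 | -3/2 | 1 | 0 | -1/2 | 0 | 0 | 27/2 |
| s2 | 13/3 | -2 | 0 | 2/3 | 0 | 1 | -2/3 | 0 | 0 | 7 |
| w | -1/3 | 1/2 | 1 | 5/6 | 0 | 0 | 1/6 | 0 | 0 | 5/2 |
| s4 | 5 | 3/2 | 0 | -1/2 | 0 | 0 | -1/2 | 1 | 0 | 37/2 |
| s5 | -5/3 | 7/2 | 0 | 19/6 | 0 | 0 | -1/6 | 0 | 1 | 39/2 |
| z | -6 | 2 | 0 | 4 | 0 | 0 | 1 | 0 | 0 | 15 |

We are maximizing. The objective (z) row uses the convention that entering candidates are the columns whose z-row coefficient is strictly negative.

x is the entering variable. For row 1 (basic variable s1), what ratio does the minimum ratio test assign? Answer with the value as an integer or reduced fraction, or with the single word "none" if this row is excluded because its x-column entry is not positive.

9/4

Ratio = RHS / (x entry) = (27/2) / 6 = 9/4.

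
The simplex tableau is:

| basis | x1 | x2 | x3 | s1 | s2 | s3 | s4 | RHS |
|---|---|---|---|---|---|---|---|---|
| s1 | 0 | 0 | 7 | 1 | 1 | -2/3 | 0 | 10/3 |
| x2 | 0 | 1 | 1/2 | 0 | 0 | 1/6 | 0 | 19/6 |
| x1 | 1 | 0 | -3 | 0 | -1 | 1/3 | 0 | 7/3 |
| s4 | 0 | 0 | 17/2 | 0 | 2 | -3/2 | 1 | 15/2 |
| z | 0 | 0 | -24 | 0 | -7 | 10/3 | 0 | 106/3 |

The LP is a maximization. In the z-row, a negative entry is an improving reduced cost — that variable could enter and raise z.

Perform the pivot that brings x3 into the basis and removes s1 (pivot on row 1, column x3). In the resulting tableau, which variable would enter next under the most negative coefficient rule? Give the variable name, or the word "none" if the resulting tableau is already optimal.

s2

Pivot element 7. New z-row = old z-row − (-24)·(row 1/7).
Updated z-row coefficients: x1: 0, x2: 0, x3: 0, s1: 24/7, s2: -25/7, s3: 22/21, s4: 0.
The most negative is -25/7 in column s2, so s2 would enter next.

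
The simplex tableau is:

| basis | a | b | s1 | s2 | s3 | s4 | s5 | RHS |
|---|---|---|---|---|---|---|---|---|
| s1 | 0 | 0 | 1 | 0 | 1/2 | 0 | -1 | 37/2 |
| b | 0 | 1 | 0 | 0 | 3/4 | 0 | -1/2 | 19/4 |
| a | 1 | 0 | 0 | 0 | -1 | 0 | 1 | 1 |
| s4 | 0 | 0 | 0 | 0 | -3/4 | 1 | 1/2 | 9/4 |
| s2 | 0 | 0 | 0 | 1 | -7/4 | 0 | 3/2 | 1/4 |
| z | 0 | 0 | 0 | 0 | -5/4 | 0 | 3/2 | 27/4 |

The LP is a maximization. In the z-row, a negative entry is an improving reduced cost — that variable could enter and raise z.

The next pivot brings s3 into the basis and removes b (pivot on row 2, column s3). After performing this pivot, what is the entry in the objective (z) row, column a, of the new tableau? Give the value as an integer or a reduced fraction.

Pivot element is row 2, column s3: 3/4.
Normalize row 2: new (row 2, a) = 0/(3/4) = 0.
z-row ← z-row − (-5/4)·(new row 2): 0 − (-5/4)·0 = 0.

0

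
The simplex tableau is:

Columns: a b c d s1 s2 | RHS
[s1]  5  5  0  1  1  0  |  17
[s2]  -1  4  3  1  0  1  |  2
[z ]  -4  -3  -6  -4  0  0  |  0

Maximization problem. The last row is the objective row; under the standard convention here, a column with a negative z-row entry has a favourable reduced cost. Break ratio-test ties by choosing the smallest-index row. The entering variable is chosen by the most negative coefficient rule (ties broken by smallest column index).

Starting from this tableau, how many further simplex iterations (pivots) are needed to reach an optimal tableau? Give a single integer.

pivot: c in, s2 out → z = 4
pivot: a in, s1 out → z = 122/5
pivot: d in, c out → z = 28
No improving column remains; optimal.

3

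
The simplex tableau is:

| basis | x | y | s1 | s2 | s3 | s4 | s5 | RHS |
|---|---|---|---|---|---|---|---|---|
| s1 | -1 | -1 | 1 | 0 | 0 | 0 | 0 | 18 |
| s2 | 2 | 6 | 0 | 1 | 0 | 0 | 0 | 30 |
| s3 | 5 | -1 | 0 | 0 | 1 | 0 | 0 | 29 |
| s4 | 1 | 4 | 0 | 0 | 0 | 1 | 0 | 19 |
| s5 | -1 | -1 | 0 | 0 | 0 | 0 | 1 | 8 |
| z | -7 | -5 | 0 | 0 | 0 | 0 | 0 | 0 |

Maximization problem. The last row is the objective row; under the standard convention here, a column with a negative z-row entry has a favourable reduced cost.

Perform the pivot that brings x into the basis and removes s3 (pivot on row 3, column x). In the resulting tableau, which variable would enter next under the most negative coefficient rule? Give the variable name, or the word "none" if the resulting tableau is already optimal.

Pivot element 5. New z-row = old z-row − (-7)·(row 3/5).
Updated z-row coefficients: x: 0, y: -32/5, s1: 0, s2: 0, s3: 7/5, s4: 0, s5: 0.
The most negative is -32/5 in column y, so y would enter next.

y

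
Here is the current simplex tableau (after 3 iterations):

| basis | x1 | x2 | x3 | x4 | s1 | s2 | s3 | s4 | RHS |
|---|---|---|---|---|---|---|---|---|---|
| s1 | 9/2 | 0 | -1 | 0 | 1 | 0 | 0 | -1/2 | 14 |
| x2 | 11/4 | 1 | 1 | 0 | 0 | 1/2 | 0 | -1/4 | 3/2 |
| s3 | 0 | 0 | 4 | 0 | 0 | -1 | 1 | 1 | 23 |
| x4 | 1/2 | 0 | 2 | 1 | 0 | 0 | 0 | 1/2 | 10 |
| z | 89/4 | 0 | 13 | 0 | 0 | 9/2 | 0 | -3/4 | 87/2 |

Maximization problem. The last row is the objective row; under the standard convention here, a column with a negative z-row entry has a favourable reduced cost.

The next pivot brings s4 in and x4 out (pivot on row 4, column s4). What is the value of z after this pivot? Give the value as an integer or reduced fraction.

117/2

Minimum ratio for s4: 10/(1/2) = 20.
z changes by −(z-row coeff of s4)·ratio = −(-3/4)·20 = 15.
New z = 87/2 + 15 = 117/2.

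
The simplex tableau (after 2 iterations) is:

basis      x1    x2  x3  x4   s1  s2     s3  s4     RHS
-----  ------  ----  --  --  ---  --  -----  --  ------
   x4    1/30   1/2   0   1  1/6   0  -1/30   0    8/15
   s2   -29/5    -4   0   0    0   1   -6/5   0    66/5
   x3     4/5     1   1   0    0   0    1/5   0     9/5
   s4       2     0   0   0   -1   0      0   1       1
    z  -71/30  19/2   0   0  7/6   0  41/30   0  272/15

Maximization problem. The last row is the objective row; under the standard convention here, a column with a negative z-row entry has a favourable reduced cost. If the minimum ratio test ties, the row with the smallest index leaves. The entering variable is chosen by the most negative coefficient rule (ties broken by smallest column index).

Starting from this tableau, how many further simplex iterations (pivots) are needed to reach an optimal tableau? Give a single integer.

2

pivot: x1 in, s4 out → z = 1159/60
pivot: s1 in, x4 out → z = 213/11
No improving column remains; optimal.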